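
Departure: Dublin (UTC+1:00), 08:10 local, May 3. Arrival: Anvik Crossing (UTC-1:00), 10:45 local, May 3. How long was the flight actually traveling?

Departure in UTC: 08:10 − 1:00 = 07:10 on May 3.
Arrival in UTC: 10:45 + 1:00 = 11:45 on May 3.
Elapsed = 11:45 − 07:10 = 4 hours 35 minutes.

4 hours 35 minutes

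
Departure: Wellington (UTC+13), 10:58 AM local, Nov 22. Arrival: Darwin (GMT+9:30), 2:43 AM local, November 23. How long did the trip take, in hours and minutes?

Departure in UTC: 10:58 AM − 13:00 = 9:58 PM on Nov 21.
Arrival in UTC: 2:43 AM − 9:30 = 5:13 PM on Nov 22.
Elapsed = 5:13 PM − 9:58 PM (+1 day) = 19 hours 15 minutes.

19 hours 15 minutes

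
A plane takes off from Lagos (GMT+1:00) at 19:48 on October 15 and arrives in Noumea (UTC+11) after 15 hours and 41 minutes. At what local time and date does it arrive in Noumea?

21:29 on Oct 16

Noumea is 10:00 ahead of Lagos.
After 15 hours 41 minutes it is 11:29 (Oct 16) in Lagos.
Shift by the zone difference: 11:29 + 10:00 = 21:29 on Oct 16 in Noumea.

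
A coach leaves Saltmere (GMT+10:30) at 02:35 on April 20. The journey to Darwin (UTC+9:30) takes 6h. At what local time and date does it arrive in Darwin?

07:35 on April 20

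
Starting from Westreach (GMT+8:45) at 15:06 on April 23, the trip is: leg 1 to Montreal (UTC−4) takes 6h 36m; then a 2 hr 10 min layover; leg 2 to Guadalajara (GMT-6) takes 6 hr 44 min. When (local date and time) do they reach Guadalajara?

Convert departure to UTC: 15:06 − 8:45 = 06:21 UTC on Apr 23.
Add 6 hours and 36 minutes leg 1 → 12:57 UTC.
Add 2 hours and 10 minutes layover in Montreal → 15:07 UTC.
Add 6 hours and 44 minutes leg 2 → 21:51 UTC.
Guadalajara is UTC−6:00, so local arrival = 21:51 − 6:00 = 15:51 on Apr 23.

15:51 on Apr 23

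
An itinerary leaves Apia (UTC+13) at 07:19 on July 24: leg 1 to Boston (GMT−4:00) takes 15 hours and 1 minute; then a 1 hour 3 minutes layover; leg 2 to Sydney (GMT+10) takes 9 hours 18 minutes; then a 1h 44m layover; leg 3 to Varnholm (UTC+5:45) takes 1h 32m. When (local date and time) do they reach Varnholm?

04:42 on Jul 25

Convert departure to UTC: 07:19 − 13:00 = 18:19 UTC on Jul 23.
Add 15 hours 1 minute leg 1 → 09:20 UTC (Jul 24).
Add 1 hour and 3 minutes layover in Boston → 10:23 UTC.
Add 9 hours and 18 minutes leg 2 → 19:41 UTC.
Add 1 hour 44 minutes layover in Sydney → 21:25 UTC.
Add 1 hour 32 minutes leg 3 → 22:57 UTC.
Varnholm is UTC+5:45, so local arrival = 22:57 + 5:45 = 04:42 on Jul 25.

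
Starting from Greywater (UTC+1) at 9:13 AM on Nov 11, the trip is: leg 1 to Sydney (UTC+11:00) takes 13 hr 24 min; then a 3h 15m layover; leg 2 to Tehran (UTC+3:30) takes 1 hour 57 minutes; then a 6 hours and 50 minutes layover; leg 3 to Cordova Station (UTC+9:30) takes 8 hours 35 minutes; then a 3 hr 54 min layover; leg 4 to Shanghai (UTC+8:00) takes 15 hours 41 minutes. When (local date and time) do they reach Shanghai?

Convert departure to UTC: 9:13 AM − 1:00 = 8:13 AM UTC on Nov 11.
Add 13 hours and 24 minutes leg 1 → 9:37 PM UTC.
Add 3 hours 15 minutes layover in Sydney → 12:52 AM UTC (Nov 12).
Add 1 hour 57 minutes leg 2 → 2:49 AM UTC.
Add 6 hours and 50 minutes layover in Tehran → 9:39 AM UTC.
Add 8 hours 35 minutes leg 3 → 6:14 PM UTC.
Add 3 hours 54 minutes layover in Cordova Station → 10:08 PM UTC.
Add 15 hours 41 minutes leg 4 → 1:49 PM UTC (Nov 13).
Shanghai is UTC+8:00, so local arrival = 1:49 PM + 8:00 = 9:49 PM on Nov 13.

9:49 PM on Nov 13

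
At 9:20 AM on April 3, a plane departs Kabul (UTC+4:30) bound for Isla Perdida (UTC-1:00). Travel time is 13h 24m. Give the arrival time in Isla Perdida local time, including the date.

5:14 PM on April 3

Convert departure to UTC: 9:20 AM − 4:30 = 4:50 AM UTC on Apr 3.
Add 13 hours 24 minutes travel time → 6:14 PM UTC.
Isla Perdida is UTC−1:00, so local arrival = 6:14 PM − 1:00 = 5:14 PM on Apr 3.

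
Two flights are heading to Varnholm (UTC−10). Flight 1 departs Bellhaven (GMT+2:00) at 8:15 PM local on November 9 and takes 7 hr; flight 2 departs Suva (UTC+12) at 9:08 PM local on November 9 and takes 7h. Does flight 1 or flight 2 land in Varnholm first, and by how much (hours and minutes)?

the second, by 9 hours 7 minutes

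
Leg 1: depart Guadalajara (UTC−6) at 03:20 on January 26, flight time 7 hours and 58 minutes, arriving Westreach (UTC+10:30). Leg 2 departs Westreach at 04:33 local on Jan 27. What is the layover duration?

45 minutes

Convert departure to UTC: 03:20 + 6:00 = 09:20 UTC on Jan 26.
Add 7 hours 58 minutes flight time → 17:18 UTC.
Westreach is UTC+10:30, so local arrival = 17:18 + 10:30 = 03:48 on Jan 27.
Layover = 04:33 − 03:48 = 45 minutes.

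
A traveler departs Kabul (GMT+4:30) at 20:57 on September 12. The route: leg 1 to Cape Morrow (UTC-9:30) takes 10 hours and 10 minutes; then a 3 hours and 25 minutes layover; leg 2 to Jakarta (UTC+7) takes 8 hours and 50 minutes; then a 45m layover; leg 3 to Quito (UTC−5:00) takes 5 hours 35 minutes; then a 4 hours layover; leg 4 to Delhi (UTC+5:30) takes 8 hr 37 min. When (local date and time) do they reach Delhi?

Convert departure to UTC: 20:57 − 4:30 = 16:27 UTC on Sep 12.
Add 10 hours 10 minutes leg 1 → 02:37 UTC (Sep 13).
Add 3 hours 25 minutes layover in Cape Morrow → 06:02 UTC.
Add 8 hours 50 minutes leg 2 → 14:52 UTC.
Add 45 minutes layover in Jakarta → 15:37 UTC.
Add 5 hours 35 minutes leg 3 → 21:12 UTC.
Add 4 hours layover in Quito → 01:12 UTC (Sep 14).
Add 8 hours 37 minutes leg 4 → 09:49 UTC.
Delhi is UTC+5:30, so local arrival = 09:49 + 5:30 = 15:19 on Sep 14.

15:19 on September 14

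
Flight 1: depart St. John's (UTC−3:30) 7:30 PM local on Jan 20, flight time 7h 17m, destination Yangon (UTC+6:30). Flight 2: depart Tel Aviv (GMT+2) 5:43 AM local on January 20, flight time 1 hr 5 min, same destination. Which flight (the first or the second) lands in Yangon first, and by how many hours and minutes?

Flight 1 in UTC: 7:30 PM + 3:30 = 11:00 PM on Jan 20.
+7 hours 17 minutes → arrive 6:17 AM UTC on Jan 21.
Flight 2 in UTC: 5:43 AM − 2:00 = 3:43 AM on Jan 20.
+1 hour and 5 minutes → arrive 4:48 AM UTC on Jan 20.
Flight 2 lands earlier by 25 hours 29 minutes.

the second, by 25 hours 29 minutes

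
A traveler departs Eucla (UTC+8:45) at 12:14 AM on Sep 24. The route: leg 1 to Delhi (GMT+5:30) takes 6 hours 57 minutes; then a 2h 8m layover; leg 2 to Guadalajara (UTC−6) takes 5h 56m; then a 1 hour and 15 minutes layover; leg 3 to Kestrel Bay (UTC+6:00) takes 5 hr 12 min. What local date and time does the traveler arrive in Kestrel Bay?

Convert departure to UTC: 12:14 AM − 8:45 = 3:29 PM UTC on Sep 23.
Add 6 hours and 57 minutes leg 1 → 10:26 PM UTC.
Add 2 hours and 8 minutes layover in Delhi → 12:34 AM UTC (Sep 24).
Add 5 hours and 56 minutes leg 2 → 6:30 AM UTC.
Add 1 hour 15 minutes layover in Guadalajara → 7:45 AM UTC.
Add 5 hours and 12 minutes leg 3 → 12:57 PM UTC.
Kestrel Bay is UTC+6:00, so local arrival = 12:57 PM + 6:00 = 6:57 PM on Sep 24.

6:57 PM on Sep 24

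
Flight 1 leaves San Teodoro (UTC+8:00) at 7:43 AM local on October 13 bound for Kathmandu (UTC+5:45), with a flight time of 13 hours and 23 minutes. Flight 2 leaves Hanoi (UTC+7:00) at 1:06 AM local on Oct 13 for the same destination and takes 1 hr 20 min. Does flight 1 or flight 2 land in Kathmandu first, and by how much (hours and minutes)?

the second, by 17 hours 40 minutes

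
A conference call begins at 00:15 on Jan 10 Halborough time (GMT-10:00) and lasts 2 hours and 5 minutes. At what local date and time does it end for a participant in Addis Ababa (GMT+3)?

Convert start to UTC: 00:15 + 10:00 = 10:15 UTC on Jan 10.
Add 2 hours and 5 minutes duration → 12:20 UTC.
Addis Ababa is UTC+3:00, so local end time = 12:20 + 3:00 = 15:20 on Jan 10.

15:20 on January 10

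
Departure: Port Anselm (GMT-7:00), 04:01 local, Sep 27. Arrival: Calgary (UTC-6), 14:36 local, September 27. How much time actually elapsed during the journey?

Departure in UTC: 04:01 + 7:00 = 11:01 on Sep 27.
Arrival in UTC: 14:36 + 6:00 = 20:36 on Sep 27.
Elapsed = 20:36 − 11:01 = 9 hours 35 minutes.

9 hours 35 minutes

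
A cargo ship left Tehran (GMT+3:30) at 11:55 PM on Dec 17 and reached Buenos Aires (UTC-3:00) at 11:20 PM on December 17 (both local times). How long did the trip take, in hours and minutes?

Departure in UTC: 11:55 PM − 3:30 = 8:25 PM on Dec 17.
Arrival in UTC: 11:20 PM + 3:00 = 2:20 AM on Dec 18.
Elapsed = 2:20 AM − 8:25 PM (+1 day) = 5 hours 55 minutes.

5 hours 55 minutes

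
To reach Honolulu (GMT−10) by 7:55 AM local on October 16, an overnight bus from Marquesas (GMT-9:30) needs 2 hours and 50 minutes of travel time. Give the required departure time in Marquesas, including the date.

5:35 AM on Oct 16

Target arrival in UTC: 7:55 AM + 10:00 = 5:55 PM on Oct 16.
Subtract 2 hours 50 minutes → departure 3:05 PM UTC on Oct 16.
Marquesas is UTC−9:30: 3:05 PM − 9:30 = 5:35 AM on Oct 16.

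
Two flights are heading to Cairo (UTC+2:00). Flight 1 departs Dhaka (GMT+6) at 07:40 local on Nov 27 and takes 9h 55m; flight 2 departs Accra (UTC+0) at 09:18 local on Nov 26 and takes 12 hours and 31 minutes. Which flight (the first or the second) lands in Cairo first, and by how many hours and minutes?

the second, by 13 hours 46 minutes

Flight 1 in UTC: 07:40 − 6:00 = 01:40 on Nov 27.
+9 hours and 55 minutes → arrive 11:35 UTC on Nov 27.
Flight 2 departs at 09:18 UTC (Nov 26).
+12 hours and 31 minutes → arrive 21:49 UTC on Nov 26.
Flight 2 lands earlier by 13 hours 46 minutes.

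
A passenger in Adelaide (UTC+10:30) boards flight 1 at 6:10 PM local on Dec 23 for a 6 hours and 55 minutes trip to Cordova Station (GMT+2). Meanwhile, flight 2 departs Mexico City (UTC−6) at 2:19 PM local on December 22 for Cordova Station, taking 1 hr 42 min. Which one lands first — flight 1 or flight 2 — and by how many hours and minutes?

the second, by 16 hours 34 minutes

Flight 1 in UTC: 6:10 PM − 10:30 = 7:40 AM on Dec 23.
+6 hours 55 minutes → arrive 2:35 PM UTC on Dec 23.
Flight 2 in UTC: 2:19 PM + 6:00 = 8:19 PM on Dec 22.
+1 hour and 42 minutes → arrive 10:01 PM UTC on Dec 22.
Flight 2 lands earlier by 16 hours 34 minutes.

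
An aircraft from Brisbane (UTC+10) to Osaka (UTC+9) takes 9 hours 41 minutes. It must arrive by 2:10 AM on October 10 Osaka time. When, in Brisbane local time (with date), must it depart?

5:29 PM on October 9

Target arrival in UTC: 2:10 AM − 9:00 = 5:10 PM on Oct 9.
Subtract 9 hours 41 minutes → departure 7:29 AM UTC on Oct 9.
Brisbane is UTC+10:00: 7:29 AM + 10:00 = 5:29 PM on Oct 9.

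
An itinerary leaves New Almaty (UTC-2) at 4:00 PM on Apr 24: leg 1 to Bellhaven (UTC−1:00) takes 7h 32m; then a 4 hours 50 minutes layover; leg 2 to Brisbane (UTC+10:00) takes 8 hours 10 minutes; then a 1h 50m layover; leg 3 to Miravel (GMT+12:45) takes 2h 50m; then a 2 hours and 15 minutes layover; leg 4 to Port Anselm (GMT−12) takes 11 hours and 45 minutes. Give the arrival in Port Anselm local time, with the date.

9:12 PM on April 25

Convert departure to UTC: 4:00 PM + 2:00 = 6:00 PM UTC on Apr 24.
Add 7 hours and 32 minutes leg 1 → 1:32 AM UTC (Apr 25).
Add 4 hours 50 minutes layover in Bellhaven → 6:22 AM UTC.
Add 8 hours 10 minutes leg 2 → 2:32 PM UTC.
Add 1 hour and 50 minutes layover in Brisbane → 4:22 PM UTC.
Add 2 hours and 50 minutes leg 3 → 7:12 PM UTC.
Add 2 hours and 15 minutes layover in Miravel → 9:27 PM UTC.
Add 11 hours and 45 minutes leg 4 → 9:12 AM UTC (Apr 26).
Port Anselm is UTC−12:00, so local arrival = 9:12 AM − 12:00 = 9:12 PM on Apr 25.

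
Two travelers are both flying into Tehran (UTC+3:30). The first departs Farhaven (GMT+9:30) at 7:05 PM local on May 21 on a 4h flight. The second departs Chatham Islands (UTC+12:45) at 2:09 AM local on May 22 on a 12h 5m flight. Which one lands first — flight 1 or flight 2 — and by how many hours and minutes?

Flight 1 in UTC: 7:05 PM − 9:30 = 9:35 AM on May 21.
+4 hours → arrive 1:35 PM UTC on May 21.
Flight 2 in UTC: 2:09 AM − 12:45 = 1:24 PM on May 21.
+12 hours and 5 minutes → arrive 1:29 AM UTC on May 22.
Flight 1 lands earlier by 11 hours 54 minutes.

the first, by 11 hours 54 minutes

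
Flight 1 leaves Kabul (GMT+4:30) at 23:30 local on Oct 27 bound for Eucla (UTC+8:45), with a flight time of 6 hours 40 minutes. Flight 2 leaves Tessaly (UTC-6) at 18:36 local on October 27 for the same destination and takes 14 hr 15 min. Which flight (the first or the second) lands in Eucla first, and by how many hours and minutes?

the first, by 13 hours 11 minutes

Flight 1 in UTC: 23:30 − 4:30 = 19:00 on Oct 27.
+6 hours and 40 minutes → arrive 01:40 UTC on Oct 28.
Flight 2 in UTC: 18:36 + 6:00 = 00:36 on Oct 28.
+14 hours 15 minutes → arrive 14:51 UTC on Oct 28.
Flight 1 lands earlier by 13 hours 11 minutes.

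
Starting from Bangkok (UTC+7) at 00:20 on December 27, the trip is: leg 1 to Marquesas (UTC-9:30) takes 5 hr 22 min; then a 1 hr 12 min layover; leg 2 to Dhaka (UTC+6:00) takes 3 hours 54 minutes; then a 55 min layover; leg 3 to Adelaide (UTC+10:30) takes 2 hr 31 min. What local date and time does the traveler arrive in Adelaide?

Convert departure to UTC: 00:20 − 7:00 = 17:20 UTC on Dec 26.
Add 5 hours 22 minutes leg 1 → 22:42 UTC.
Add 1 hour 12 minutes layover in Marquesas → 23:54 UTC.
Add 3 hours and 54 minutes leg 2 → 03:48 UTC (Dec 27).
Add 55 minutes layover in Dhaka → 04:43 UTC.
Add 2 hours 31 minutes leg 3 → 07:14 UTC.
Adelaide is UTC+10:30, so local arrival = 07:14 + 10:30 = 17:44 on Dec 27.

17:44 on Dec 27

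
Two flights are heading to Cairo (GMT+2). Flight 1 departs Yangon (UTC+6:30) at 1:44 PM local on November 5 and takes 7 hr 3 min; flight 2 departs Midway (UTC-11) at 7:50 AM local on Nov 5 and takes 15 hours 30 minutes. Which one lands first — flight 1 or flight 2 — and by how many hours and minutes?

Flight 1 in UTC: 1:44 PM − 6:30 = 7:14 AM on Nov 5.
+7 hours 3 minutes → arrive 2:17 PM UTC on Nov 5.
Flight 2 in UTC: 7:50 AM + 11:00 = 6:50 PM on Nov 5.
+15 hours and 30 minutes → arrive 10:20 AM UTC on Nov 6.
Flight 1 lands earlier by 20 hours 3 minutes.

the first, by 20 hours 3 minutes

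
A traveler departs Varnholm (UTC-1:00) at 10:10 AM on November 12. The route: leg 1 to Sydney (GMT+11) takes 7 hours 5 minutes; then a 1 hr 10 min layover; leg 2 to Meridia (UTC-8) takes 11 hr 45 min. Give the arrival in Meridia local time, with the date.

Convert departure to UTC: 10:10 AM + 1:00 = 11:10 AM UTC on Nov 12.
Add 7 hours 5 minutes leg 1 → 6:15 PM UTC.
Add 1 hour and 10 minutes layover in Sydney → 7:25 PM UTC.
Add 11 hours 45 minutes leg 2 → 7:10 AM UTC (Nov 13).
Meridia is UTC−8:00, so local arrival = 7:10 AM − 8:00 = 11:10 PM on Nov 12.

11:10 PM on November 12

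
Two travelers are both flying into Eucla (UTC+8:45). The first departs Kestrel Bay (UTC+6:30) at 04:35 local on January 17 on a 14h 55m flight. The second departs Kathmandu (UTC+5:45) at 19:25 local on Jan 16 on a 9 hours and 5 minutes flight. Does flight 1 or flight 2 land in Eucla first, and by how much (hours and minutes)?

the second, by 14 hours 15 minutes

Flight 1 in UTC: 04:35 − 6:30 = 22:05 on Jan 16.
+14 hours and 55 minutes → arrive 13:00 UTC on Jan 17.
Flight 2 in UTC: 19:25 − 5:45 = 13:40 on Jan 16.
+9 hours and 5 minutes → arrive 22:45 UTC on Jan 16.
Flight 2 lands earlier by 14 hours 15 minutes.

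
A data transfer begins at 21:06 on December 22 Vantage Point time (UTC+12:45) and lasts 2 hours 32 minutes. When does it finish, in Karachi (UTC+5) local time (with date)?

15:53 on December 22

Convert start to UTC: 21:06 − 12:45 = 08:21 UTC on Dec 22.
Add 2 hours and 32 minutes duration → 10:53 UTC.
Karachi is UTC+5:00, so local end time = 10:53 + 5:00 = 15:53 on Dec 22.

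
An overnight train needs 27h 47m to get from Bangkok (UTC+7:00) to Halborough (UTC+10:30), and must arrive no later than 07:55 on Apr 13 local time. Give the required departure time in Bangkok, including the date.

00:38 on Apr 12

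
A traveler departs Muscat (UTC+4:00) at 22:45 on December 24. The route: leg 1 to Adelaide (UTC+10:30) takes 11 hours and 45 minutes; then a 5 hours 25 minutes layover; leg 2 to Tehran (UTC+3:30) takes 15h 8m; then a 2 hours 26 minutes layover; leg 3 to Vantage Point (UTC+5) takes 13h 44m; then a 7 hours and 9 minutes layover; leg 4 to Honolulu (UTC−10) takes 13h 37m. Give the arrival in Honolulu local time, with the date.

05:59 on December 27

Convert departure to UTC: 22:45 − 4:00 = 18:45 UTC on Dec 24.
Add 11 hours 45 minutes leg 1 → 06:30 UTC (Dec 25).
Add 5 hours 25 minutes layover in Adelaide → 11:55 UTC.
Add 15 hours 8 minutes leg 2 → 03:03 UTC (Dec 26).
Add 2 hours 26 minutes layover in Tehran → 05:29 UTC.
Add 13 hours and 44 minutes leg 3 → 19:13 UTC.
Add 7 hours 9 minutes layover in Vantage Point → 02:22 UTC (Dec 27).
Add 13 hours and 37 minutes leg 4 → 15:59 UTC.
Honolulu is UTC−10:00, so local arrival = 15:59 − 10:00 = 05:59 on Dec 27.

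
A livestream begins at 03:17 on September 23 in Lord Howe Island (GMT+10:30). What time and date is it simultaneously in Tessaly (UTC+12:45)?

05:32 on September 23

In UTC: 03:17 − 10:30 = 16:47 on Sep 22.
Tessaly is UTC+12:45: 16:47 + 12:45 = 05:32 on Sep 23.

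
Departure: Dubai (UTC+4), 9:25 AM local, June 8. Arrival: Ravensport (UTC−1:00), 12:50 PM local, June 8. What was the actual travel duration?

Ravensport is 5:00 behind Dubai.
Clock-face elapsed time (ignoring zones) is 3 hours 25 minutes.
Actual elapsed = 3 hours 25 minutes + 5:00 = 8 hours 25 minutes.

8 hours 25 minutes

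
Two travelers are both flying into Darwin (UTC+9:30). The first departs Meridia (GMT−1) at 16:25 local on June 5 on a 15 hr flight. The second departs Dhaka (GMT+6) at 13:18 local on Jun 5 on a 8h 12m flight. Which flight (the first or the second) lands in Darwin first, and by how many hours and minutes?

Flight 1 in UTC: 16:25 + 1:00 = 17:25 on Jun 5.
+15 hours → arrive 08:25 UTC on Jun 6.
Flight 2 in UTC: 13:18 − 6:00 = 07:18 on Jun 5.
+8 hours 12 minutes → arrive 15:30 UTC on Jun 5.
Flight 2 lands earlier by 16 hours 55 minutes.

the second, by 16 hours 55 minutes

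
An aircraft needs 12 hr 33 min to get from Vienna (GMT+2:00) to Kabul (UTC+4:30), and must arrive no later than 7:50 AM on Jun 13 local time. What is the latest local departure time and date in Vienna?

Target arrival in UTC: 7:50 AM − 4:30 = 3:20 AM on Jun 13.
Subtract 12 hours and 33 minutes → departure 2:47 PM UTC on Jun 12.
Vienna is UTC+2:00: 2:47 PM + 2:00 = 4:47 PM on Jun 12.

4:47 PM on June 12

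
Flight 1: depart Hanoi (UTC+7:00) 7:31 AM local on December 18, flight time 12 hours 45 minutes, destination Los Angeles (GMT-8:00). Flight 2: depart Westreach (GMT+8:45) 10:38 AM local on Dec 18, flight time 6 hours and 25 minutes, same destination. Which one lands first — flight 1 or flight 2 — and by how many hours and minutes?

Flight 1 in UTC: 7:31 AM − 7:00 = 12:31 AM on Dec 18.
+12 hours 45 minutes → arrive 1:16 PM UTC on Dec 18.
Flight 2 in UTC: 10:38 AM − 8:45 = 1:53 AM on Dec 18.
+6 hours and 25 minutes → arrive 8:18 AM UTC on Dec 18.
Flight 2 lands earlier by 4 hours 58 minutes.

the second, by 4 hours 58 minutes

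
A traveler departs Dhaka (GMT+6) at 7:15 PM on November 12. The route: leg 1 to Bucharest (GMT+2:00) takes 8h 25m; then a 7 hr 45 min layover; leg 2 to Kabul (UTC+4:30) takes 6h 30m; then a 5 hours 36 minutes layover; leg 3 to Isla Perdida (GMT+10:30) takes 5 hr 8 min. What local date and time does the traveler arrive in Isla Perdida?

9:09 AM on November 14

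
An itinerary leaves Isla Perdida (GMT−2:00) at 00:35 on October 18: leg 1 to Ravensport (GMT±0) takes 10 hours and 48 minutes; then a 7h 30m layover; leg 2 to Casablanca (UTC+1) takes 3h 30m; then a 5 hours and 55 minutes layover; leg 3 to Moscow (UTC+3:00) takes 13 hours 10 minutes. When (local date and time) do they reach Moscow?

22:28 on Oct 19

Convert departure to UTC: 00:35 + 2:00 = 02:35 UTC on Oct 18.
Add 10 hours 48 minutes leg 1 → 13:23 UTC.
Add 7 hours 30 minutes layover in Ravensport → 20:53 UTC.
Add 3 hours 30 minutes leg 2 → 00:23 UTC (Oct 19).
Add 5 hours and 55 minutes layover in Casablanca → 06:18 UTC.
Add 13 hours and 10 minutes leg 3 → 19:28 UTC.
Moscow is UTC+3:00, so local arrival = 19:28 + 3:00 = 22:28 on Oct 19.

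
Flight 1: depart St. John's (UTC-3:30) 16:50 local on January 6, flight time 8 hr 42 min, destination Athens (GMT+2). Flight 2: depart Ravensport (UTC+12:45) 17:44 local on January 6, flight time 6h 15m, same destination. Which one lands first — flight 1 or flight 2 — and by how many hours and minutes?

Flight 1 in UTC: 16:50 + 3:30 = 20:20 on Jan 6.
+8 hours 42 minutes → arrive 05:02 UTC on Jan 7.
Flight 2 in UTC: 17:44 − 12:45 = 04:59 on Jan 6.
+6 hours and 15 minutes → arrive 11:14 UTC on Jan 6.
Flight 2 lands earlier by 17 hours 48 minutes.

the second, by 17 hours 48 minutes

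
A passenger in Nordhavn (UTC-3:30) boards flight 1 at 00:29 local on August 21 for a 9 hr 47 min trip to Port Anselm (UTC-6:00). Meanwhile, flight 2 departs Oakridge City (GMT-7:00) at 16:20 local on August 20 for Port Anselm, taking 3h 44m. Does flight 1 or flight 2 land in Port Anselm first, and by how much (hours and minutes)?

Flight 1 in UTC: 00:29 + 3:30 = 03:59 on Aug 21.
+9 hours 47 minutes → arrive 13:46 UTC on Aug 21.
Flight 2 in UTC: 16:20 + 7:00 = 23:20 on Aug 20.
+3 hours 44 minutes → arrive 03:04 UTC on Aug 21.
Flight 2 lands earlier by 10 hours 42 minutes.

the second, by 10 hours 42 minutes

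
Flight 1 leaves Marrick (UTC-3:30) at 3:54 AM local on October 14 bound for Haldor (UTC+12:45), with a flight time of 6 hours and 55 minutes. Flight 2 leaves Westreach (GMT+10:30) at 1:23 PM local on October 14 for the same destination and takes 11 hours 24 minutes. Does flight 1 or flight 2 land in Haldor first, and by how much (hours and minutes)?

the second, by 2 minutes

Flight 1 in UTC: 3:54 AM + 3:30 = 7:24 AM on Oct 14.
+6 hours 55 minutes → arrive 2:19 PM UTC on Oct 14.
Flight 2 in UTC: 1:23 PM − 10:30 = 2:53 AM on Oct 14.
+11 hours 24 minutes → arrive 2:17 PM UTC on Oct 14.
Flight 2 lands earlier by 2 minutes.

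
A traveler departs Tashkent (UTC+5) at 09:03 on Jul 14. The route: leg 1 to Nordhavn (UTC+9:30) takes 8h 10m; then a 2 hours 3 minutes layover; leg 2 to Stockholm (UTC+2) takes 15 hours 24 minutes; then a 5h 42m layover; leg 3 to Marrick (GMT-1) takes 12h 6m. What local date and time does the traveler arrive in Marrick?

22:28 on July 15

Convert departure to UTC: 09:03 − 5:00 = 04:03 UTC on Jul 14.
Add 8 hours and 10 minutes leg 1 → 12:13 UTC.
Add 2 hours and 3 minutes layover in Nordhavn → 14:16 UTC.
Add 15 hours 24 minutes leg 2 → 05:40 UTC (Jul 15).
Add 5 hours and 42 minutes layover in Stockholm → 11:22 UTC.
Add 12 hours and 6 minutes leg 3 → 23:28 UTC.
Marrick is UTC−1:00, so local arrival = 23:28 − 1:00 = 22:28 on Jul 15.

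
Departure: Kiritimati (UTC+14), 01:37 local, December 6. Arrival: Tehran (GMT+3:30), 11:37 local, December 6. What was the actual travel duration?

Departure in UTC: 01:37 − 14:00 = 11:37 on Dec 5.
Arrival in UTC: 11:37 − 3:30 = 08:07 on Dec 6.
Elapsed = 08:07 − 11:37 (+1 day) = 20 hours 30 minutes.

20 hours 30 minutes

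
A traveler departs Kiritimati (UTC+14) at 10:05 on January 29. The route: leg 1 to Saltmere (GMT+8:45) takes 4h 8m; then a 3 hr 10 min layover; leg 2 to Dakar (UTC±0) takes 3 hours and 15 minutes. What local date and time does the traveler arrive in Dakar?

Convert departure to UTC: 10:05 − 14:00 = 20:05 UTC on Jan 28.
Add 4 hours 8 minutes leg 1 → 00:13 UTC (Jan 29).
Add 3 hours 10 minutes layover in Saltmere → 03:23 UTC.
Add 3 hours 15 minutes leg 2 → 06:38 UTC.
Dakar is UTC+0, so local arrival is the same: 06:38 on Jan 29.

06:38 on Jan 29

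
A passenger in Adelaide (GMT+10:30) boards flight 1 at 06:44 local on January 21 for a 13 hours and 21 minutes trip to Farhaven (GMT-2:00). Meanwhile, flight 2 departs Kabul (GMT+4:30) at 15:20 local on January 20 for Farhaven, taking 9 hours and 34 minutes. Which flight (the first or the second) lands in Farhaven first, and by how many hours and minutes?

Flight 1 in UTC: 06:44 − 10:30 = 20:14 on Jan 20.
+13 hours 21 minutes → arrive 09:35 UTC on Jan 21.
Flight 2 in UTC: 15:20 − 4:30 = 10:50 on Jan 20.
+9 hours and 34 minutes → arrive 20:24 UTC on Jan 20.
Flight 2 lands earlier by 13 hours 11 minutes.

the second, by 13 hours 11 minutes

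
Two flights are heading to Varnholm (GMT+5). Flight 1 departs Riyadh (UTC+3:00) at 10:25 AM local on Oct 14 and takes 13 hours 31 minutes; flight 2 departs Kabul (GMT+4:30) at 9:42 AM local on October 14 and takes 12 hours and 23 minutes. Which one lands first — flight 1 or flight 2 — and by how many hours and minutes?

Flight 1 in UTC: 10:25 AM − 3:00 = 7:25 AM on Oct 14.
+13 hours 31 minutes → arrive 8:56 PM UTC on Oct 14.
Flight 2 in UTC: 9:42 AM − 4:30 = 5:12 AM on Oct 14.
+12 hours 23 minutes → arrive 5:35 PM UTC on Oct 14.
Flight 2 lands earlier by 3 hours 21 minutes.

the second, by 3 hours 21 minutes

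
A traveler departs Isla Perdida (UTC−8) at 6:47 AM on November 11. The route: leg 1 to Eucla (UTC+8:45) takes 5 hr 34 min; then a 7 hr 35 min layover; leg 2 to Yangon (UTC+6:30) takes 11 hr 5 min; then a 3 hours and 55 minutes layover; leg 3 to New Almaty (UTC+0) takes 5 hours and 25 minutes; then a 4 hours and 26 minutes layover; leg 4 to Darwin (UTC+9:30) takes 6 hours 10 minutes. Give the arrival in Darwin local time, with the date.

Convert departure to UTC: 6:47 AM + 8:00 = 2:47 PM UTC on Nov 11.
Add 5 hours and 34 minutes leg 1 → 8:21 PM UTC.
Add 7 hours 35 minutes layover in Eucla → 3:56 AM UTC (Nov 12).
Add 11 hours 5 minutes leg 2 → 3:01 PM UTC.
Add 3 hours 55 minutes layover in Yangon → 6:56 PM UTC.
Add 5 hours 25 minutes leg 3 → 12:21 AM UTC (Nov 13).
Add 4 hours 26 minutes layover in New Almaty → 4:47 AM UTC.
Add 6 hours and 10 minutes leg 4 → 10:57 AM UTC.
Darwin is UTC+9:30, so local arrival = 10:57 AM + 9:30 = 8:27 PM on Nov 13.

8:27 PM on November 13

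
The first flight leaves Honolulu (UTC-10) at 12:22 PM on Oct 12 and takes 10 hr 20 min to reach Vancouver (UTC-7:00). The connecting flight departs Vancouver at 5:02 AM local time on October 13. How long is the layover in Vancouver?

Convert departure to UTC: 12:22 PM + 10:00 = 10:22 PM UTC on Oct 12.
Add 10 hours 20 minutes flight time → 8:42 AM UTC (Oct 13).
Vancouver is UTC−7:00, so local arrival = 8:42 AM − 7:00 = 1:42 AM on Oct 13.
Layover = 5:02 AM − 1:42 AM = 3 hours 20 minutes.

3 hours 20 minutes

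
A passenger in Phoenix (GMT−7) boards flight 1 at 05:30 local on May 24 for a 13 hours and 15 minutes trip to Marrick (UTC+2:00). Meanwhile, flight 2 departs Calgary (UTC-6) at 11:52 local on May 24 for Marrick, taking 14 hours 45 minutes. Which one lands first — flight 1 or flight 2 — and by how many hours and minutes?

Flight 1 in UTC: 05:30 + 7:00 = 12:30 on May 24.
+13 hours and 15 minutes → arrive 01:45 UTC on May 25.
Flight 2 in UTC: 11:52 + 6:00 = 17:52 on May 24.
+14 hours and 45 minutes → arrive 08:37 UTC on May 25.
Flight 1 lands earlier by 6 hours 52 minutes.

the first, by 6 hours 52 minutes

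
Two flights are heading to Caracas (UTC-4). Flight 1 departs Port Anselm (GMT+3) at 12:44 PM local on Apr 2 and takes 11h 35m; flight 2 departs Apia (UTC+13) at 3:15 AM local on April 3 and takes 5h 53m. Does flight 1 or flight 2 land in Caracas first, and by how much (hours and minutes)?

the second, by 1 hour 11 minutes

Flight 1 in UTC: 12:44 PM − 3:00 = 9:44 AM on Apr 2.
+11 hours and 35 minutes → arrive 9:19 PM UTC on Apr 2.
Flight 2 in UTC: 3:15 AM − 13:00 = 2:15 PM on Apr 2.
+5 hours and 53 minutes → arrive 8:08 PM UTC on Apr 2.
Flight 2 lands earlier by 1 hour 11 minutes.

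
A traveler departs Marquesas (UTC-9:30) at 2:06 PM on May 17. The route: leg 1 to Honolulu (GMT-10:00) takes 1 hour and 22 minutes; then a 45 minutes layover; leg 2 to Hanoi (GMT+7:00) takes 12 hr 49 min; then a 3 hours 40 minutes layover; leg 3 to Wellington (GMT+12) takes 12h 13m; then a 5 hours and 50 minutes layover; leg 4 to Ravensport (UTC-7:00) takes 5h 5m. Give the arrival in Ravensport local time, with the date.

10:20 AM on May 19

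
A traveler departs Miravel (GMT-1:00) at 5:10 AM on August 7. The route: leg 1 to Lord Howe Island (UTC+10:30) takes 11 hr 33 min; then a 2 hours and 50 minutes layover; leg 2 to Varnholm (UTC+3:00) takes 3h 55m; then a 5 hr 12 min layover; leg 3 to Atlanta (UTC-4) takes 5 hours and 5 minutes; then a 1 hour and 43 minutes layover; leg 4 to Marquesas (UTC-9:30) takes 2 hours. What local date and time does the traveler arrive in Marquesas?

Convert departure to UTC: 5:10 AM + 1:00 = 6:10 AM UTC on Aug 7.
Add 11 hours 33 minutes leg 1 → 5:43 PM UTC.
Add 2 hours and 50 minutes layover in Lord Howe Island → 8:33 PM UTC.
Add 3 hours 55 minutes leg 2 → 12:28 AM UTC (Aug 8).
Add 5 hours and 12 minutes layover in Varnholm → 5:40 AM UTC.
Add 5 hours 5 minutes leg 3 → 10:45 AM UTC.
Add 1 hour and 43 minutes layover in Atlanta → 12:28 PM UTC.
Add 2 hours leg 4 → 2:28 PM UTC.
Marquesas is UTC−9:30, so local arrival = 2:28 PM − 9:30 = 4:58 AM on Aug 8.

4:58 AM on August 8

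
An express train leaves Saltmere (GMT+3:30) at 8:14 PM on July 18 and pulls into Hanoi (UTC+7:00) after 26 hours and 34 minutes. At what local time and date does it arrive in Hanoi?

Convert departure to UTC: 8:14 PM − 3:30 = 4:44 PM UTC on Jul 18.
Add 26 hours and 34 minutes travel time → 7:18 PM UTC (Jul 19).
Hanoi is UTC+7:00, so local arrival = 7:18 PM + 7:00 = 2:18 AM on Jul 20.

2:18 AM on July 20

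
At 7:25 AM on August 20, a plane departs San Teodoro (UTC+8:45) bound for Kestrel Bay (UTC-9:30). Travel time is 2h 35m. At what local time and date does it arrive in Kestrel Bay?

Convert departure to UTC: 7:25 AM − 8:45 = 10:40 PM UTC on Aug 19.
Add 2 hours 35 minutes travel time → 1:15 AM UTC (Aug 20).
Kestrel Bay is UTC−9:30, so local arrival = 1:15 AM − 9:30 = 3:45 PM on Aug 19.

3:45 PM on August 19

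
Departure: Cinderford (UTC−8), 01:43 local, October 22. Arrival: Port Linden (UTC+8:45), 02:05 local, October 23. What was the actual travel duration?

7 hours 37 minutes

Departure in UTC: 01:43 + 8:00 = 09:43 on Oct 22.
Arrival in UTC: 02:05 − 8:45 = 17:20 on Oct 22.
Elapsed = 17:20 − 09:43 = 7 hours 37 minutes.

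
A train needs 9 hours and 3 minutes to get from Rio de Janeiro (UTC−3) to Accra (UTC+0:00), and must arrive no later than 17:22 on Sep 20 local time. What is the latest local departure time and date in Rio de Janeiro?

05:19 on September 20

Target arrival is already UTC: 17:22 on Sep 20.
Subtract 9 hours and 3 minutes → departure 08:19 UTC on Sep 20.
Rio de Janeiro is UTC−3:00: 08:19 − 3:00 = 05:19 on Sep 20.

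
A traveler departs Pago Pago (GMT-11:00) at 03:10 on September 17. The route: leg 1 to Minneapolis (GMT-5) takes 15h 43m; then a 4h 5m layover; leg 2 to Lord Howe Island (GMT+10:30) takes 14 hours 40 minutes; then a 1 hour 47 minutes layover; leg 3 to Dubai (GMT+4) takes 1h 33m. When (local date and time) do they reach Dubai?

07:58 on Sep 19

Convert departure to UTC: 03:10 + 11:00 = 14:10 UTC on Sep 17.
Add 15 hours and 43 minutes leg 1 → 05:53 UTC (Sep 18).
Add 4 hours 5 minutes layover in Minneapolis → 09:58 UTC.
Add 14 hours 40 minutes leg 2 → 00:38 UTC (Sep 19).
Add 1 hour 47 minutes layover in Lord Howe Island → 02:25 UTC.
Add 1 hour and 33 minutes leg 3 → 03:58 UTC.
Dubai is UTC+4:00, so local arrival = 03:58 + 4:00 = 07:58 on Sep 19.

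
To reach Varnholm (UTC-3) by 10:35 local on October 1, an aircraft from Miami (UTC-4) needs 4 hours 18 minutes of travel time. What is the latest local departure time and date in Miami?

Target arrival in UTC: 10:35 + 3:00 = 13:35 on Oct 1.
Subtract 4 hours and 18 minutes → departure 09:17 UTC on Oct 1.
Miami is UTC−4:00: 09:17 − 4:00 = 05:17 on Oct 1.

05:17 on Oct 1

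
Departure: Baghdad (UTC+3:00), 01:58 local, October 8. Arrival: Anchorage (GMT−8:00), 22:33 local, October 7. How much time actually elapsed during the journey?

7 hours 35 minutes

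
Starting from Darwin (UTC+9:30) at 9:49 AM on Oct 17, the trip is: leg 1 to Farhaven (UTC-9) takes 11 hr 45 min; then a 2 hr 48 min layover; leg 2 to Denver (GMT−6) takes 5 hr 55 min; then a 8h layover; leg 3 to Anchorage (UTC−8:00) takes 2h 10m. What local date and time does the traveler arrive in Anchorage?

Convert departure to UTC: 9:49 AM − 9:30 = 12:19 AM UTC on Oct 17.
Add 11 hours 45 minutes leg 1 → 12:04 PM UTC.
Add 2 hours 48 minutes layover in Farhaven → 2:52 PM UTC.
Add 5 hours 55 minutes leg 2 → 8:47 PM UTC.
Add 8 hours layover in Denver → 4:47 AM UTC (Oct 18).
Add 2 hours 10 minutes leg 3 → 6:57 AM UTC.
Anchorage is UTC−8:00, so local arrival = 6:57 AM − 8:00 = 10:57 PM on Oct 17.

10:57 PM on October 17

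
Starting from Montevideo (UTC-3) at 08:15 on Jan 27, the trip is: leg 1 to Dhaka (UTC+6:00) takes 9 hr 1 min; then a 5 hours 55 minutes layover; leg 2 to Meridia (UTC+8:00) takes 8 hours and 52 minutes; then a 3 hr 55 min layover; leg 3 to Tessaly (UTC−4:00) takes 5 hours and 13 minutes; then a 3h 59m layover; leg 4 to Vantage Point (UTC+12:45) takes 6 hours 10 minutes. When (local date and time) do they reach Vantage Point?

19:05 on Jan 29

Convert departure to UTC: 08:15 + 3:00 = 11:15 UTC on Jan 27.
Add 9 hours and 1 minute leg 1 → 20:16 UTC.
Add 5 hours and 55 minutes layover in Dhaka → 02:11 UTC (Jan 28).
Add 8 hours and 52 minutes leg 2 → 11:03 UTC.
Add 3 hours 55 minutes layover in Meridia → 14:58 UTC.
Add 5 hours and 13 minutes leg 3 → 20:11 UTC.
Add 3 hours 59 minutes layover in Tessaly → 00:10 UTC (Jan 29).
Add 6 hours 10 minutes leg 4 → 06:20 UTC.
Vantage Point is UTC+12:45, so local arrival = 06:20 + 12:45 = 19:05 on Jan 29.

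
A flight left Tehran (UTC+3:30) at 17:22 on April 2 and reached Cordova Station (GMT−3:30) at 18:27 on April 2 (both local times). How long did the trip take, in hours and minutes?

Cordova Station is 7:00 behind Tehran.
Clock-face elapsed time (ignoring zones) is 1 hour 5 minutes.
Actual elapsed = 1 hour 5 minutes + 7:00 = 8 hours 5 minutes.

8 hours 5 minutes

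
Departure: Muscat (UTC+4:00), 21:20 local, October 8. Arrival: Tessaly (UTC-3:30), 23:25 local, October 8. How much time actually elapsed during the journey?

Departure in UTC: 21:20 − 4:00 = 17:20 on Oct 8.
Arrival in UTC: 23:25 + 3:30 = 02:55 on Oct 9.
Elapsed = 02:55 − 17:20 (+1 day) = 9 hours 35 minutes.

9 hours 35 minutes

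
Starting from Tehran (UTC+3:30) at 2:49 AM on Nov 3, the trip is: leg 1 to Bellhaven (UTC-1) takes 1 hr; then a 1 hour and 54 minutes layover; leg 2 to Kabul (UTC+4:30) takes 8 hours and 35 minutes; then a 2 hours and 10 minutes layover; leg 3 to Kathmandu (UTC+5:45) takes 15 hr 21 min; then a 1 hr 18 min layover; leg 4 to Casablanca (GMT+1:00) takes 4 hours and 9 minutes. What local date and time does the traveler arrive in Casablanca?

10:46 AM on November 4

Convert departure to UTC: 2:49 AM − 3:30 = 11:19 PM UTC on Nov 2.
Add 1 hour leg 1 → 12:19 AM UTC (Nov 3).
Add 1 hour 54 minutes layover in Bellhaven → 2:13 AM UTC.
Add 8 hours and 35 minutes leg 2 → 10:48 AM UTC.
Add 2 hours and 10 minutes layover in Kabul → 12:58 PM UTC.
Add 15 hours 21 minutes leg 3 → 4:19 AM UTC (Nov 4).
Add 1 hour 18 minutes layover in Kathmandu → 5:37 AM UTC.
Add 4 hours and 9 minutes leg 4 → 9:46 AM UTC.
Casablanca is UTC+1:00, so local arrival = 9:46 AM + 1:00 = 10:46 AM on Nov 4.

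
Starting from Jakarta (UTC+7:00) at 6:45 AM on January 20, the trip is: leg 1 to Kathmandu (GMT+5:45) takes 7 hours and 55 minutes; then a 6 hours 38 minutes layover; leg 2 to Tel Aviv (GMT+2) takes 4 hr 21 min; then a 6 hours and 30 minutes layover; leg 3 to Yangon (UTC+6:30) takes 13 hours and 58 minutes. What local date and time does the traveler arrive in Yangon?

9:37 PM on Jan 21

Convert departure to UTC: 6:45 AM − 7:00 = 11:45 PM UTC on Jan 19.
Add 7 hours 55 minutes leg 1 → 7:40 AM UTC (Jan 20).
Add 6 hours and 38 minutes layover in Kathmandu → 2:18 PM UTC.
Add 4 hours and 21 minutes leg 2 → 6:39 PM UTC.
Add 6 hours 30 minutes layover in Tel Aviv → 1:09 AM UTC (Jan 21).
Add 13 hours 58 minutes leg 3 → 3:07 PM UTC.
Yangon is UTC+6:30, so local arrival = 3:07 PM + 6:30 = 9:37 PM on Jan 21.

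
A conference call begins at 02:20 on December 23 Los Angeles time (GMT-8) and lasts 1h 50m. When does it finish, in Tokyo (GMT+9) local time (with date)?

21:10 on December 23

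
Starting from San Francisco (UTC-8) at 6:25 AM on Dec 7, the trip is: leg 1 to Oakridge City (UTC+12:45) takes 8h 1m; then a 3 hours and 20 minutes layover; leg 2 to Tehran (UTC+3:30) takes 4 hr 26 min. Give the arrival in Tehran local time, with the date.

Convert departure to UTC: 6:25 AM + 8:00 = 2:25 PM UTC on Dec 7.
Add 8 hours and 1 minute leg 1 → 10:26 PM UTC.
Add 3 hours 20 minutes layover in Oakridge City → 1:46 AM UTC (Dec 8).
Add 4 hours and 26 minutes leg 2 → 6:12 AM UTC.
Tehran is UTC+3:30, so local arrival = 6:12 AM + 3:30 = 9:42 AM on Dec 8.

9:42 AM on Dec 8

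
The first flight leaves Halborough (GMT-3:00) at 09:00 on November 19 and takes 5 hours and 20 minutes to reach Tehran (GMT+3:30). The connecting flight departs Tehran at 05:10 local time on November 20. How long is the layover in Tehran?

Convert departure to UTC: 09:00 + 3:00 = 12:00 UTC on Nov 19.
Add 5 hours and 20 minutes flight time → 17:20 UTC.
Tehran is UTC+3:30, so local arrival = 17:20 + 3:30 = 20:50 on Nov 19.
Layover = 05:10 − 20:50 (+1 day) = 8 hours 20 minutes.

8 hours 20 minutes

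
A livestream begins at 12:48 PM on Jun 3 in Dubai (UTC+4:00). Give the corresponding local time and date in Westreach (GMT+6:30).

3:18 PM on Jun 3

In UTC: 12:48 PM − 4:00 = 8:48 AM on Jun 3.
Westreach is UTC+6:30: 8:48 AM + 6:30 = 3:18 PM on Jun 3.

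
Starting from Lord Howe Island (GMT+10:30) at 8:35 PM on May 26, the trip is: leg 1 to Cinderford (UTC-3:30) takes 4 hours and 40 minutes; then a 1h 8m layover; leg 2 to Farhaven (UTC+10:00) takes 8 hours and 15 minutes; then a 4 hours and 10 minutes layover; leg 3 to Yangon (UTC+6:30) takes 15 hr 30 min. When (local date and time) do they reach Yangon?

2:18 AM on May 28

Convert departure to UTC: 8:35 PM − 10:30 = 10:05 AM UTC on May 26.
Add 4 hours and 40 minutes leg 1 → 2:45 PM UTC.
Add 1 hour 8 minutes layover in Cinderford → 3:53 PM UTC.
Add 8 hours 15 minutes leg 2 → 12:08 AM UTC (May 27).
Add 4 hours and 10 minutes layover in Farhaven → 4:18 AM UTC.
Add 15 hours 30 minutes leg 3 → 7:48 PM UTC.
Yangon is UTC+6:30, so local arrival = 7:48 PM + 6:30 = 2:18 AM on May 28.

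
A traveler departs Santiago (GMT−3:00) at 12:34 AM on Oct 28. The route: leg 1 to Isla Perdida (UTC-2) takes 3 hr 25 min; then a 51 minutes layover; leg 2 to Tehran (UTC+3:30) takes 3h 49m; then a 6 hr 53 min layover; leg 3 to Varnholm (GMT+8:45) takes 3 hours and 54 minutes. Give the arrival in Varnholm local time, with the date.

Convert departure to UTC: 12:34 AM + 3:00 = 3:34 AM UTC on Oct 28.
Add 3 hours and 25 minutes leg 1 → 6:59 AM UTC.
Add 51 minutes layover in Isla Perdida → 7:50 AM UTC.
Add 3 hours 49 minutes leg 2 → 11:39 AM UTC.
Add 6 hours and 53 minutes layover in Tehran → 6:32 PM UTC.
Add 3 hours 54 minutes leg 3 → 10:26 PM UTC.
Varnholm is UTC+8:45, so local arrival = 10:26 PM + 8:45 = 7:11 AM on Oct 29.

7:11 AM on October 29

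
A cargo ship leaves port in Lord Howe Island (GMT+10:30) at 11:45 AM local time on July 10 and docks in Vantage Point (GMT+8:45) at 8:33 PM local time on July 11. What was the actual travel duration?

Departure in UTC: 11:45 AM − 10:30 = 1:15 AM on Jul 10.
Arrival in UTC: 8:33 PM − 8:45 = 11:48 AM on Jul 11.
Elapsed = 11:48 AM − 1:15 AM (+1 day) = 34 hours 33 minutes.

34 hours 33 minutes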